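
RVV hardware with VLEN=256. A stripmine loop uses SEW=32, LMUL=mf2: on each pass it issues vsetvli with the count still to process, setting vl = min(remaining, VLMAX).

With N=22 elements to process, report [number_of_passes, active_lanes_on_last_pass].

VLMAX = VLEN×LMUL/SEW = 256×1/2/32 = 4
N=22: ⌈22/4⌉ = 6 iters; last vl = 22 − 5×4 = 2

[iterations, last_vl] = [6, 2]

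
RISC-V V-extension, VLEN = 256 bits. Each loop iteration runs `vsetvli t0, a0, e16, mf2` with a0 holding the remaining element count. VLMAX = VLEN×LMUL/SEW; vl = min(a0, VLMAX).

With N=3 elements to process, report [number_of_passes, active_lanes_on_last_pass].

VLMAX = (256 × 1/2) / 16 = 8 lanes
N=3: ⌈3/8⌉ = 1 iters; last vl = 3 − 0×8 = 3

[iterations, last_vl] = [1, 3]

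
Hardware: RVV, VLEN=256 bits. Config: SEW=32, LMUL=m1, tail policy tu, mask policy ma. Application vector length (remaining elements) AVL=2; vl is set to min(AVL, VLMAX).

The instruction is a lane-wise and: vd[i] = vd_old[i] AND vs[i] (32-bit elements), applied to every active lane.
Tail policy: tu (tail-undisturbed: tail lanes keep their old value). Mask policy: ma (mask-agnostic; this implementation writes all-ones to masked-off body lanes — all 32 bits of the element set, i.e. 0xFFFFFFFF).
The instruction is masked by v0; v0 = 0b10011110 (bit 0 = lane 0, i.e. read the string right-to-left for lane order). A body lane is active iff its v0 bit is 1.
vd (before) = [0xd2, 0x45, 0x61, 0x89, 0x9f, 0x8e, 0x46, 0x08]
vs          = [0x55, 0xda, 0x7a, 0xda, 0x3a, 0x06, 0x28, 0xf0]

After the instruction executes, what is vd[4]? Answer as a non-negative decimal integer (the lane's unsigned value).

vd[4] = 159

VLMAX = (256 × 1) / 32 = 8 lanes
vl ← min(2, 8) = 2
[0] mask-off/ones = 0xffffffff
[1] and(0x45,0xda) = 0x40
[2] tail/keep = 0x61
[3] tail/keep = 0x89
[4] tail/keep = 0x9f
[5] tail/keep = 0x8e
[6] tail/keep = 0x46
[7] tail/keep = 0x08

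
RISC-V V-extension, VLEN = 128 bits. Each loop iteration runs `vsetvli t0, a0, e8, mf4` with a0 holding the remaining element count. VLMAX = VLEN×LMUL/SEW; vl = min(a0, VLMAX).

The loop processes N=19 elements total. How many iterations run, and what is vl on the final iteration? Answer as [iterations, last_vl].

lanes per group: 128·1/4/8 = 4
19 elements at 4/iter → 5 passes, remainder 3 on the last

[iterations, last_vl] = [5, 3]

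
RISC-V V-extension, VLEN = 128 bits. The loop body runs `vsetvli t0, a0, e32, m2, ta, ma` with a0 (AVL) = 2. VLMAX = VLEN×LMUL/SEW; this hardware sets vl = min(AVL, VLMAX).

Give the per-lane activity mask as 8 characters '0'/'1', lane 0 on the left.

predicate = 11000000

VLMAX = VLEN×LMUL/SEW = 128×2/32 = 8
vl = min(AVL, VLMAX) = min(2, 8) = 2
bits (lane 0 leftmost): 11000000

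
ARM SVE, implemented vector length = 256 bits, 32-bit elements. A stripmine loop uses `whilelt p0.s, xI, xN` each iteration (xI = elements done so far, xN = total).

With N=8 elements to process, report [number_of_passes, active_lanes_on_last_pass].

[iterations, last_vl] = [1, 8]

lane count: 256 div 32 = 8
8 elements at 8/iter → 1 passes, remainder 8 on the last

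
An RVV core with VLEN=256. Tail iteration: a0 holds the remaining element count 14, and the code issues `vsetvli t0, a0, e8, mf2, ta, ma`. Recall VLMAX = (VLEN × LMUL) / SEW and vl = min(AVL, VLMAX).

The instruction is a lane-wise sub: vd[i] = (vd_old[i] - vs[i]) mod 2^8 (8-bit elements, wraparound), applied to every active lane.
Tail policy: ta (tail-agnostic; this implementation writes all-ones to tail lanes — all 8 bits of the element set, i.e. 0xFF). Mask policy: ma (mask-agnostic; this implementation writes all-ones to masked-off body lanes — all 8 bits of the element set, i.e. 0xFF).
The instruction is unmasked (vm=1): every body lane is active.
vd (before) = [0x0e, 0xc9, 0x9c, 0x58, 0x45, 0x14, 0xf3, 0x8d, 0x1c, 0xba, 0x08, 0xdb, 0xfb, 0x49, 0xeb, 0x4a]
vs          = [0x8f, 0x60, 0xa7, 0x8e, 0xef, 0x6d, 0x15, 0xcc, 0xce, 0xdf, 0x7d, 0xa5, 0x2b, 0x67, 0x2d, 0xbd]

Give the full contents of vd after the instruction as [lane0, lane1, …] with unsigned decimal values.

vd = [127, 105, 245, 202, 86, 167, 222, 193, 78, 219, 139, 54, 208, 226, 255, 255]

VLMAX = VLEN×LMUL/SEW = 256×1/2/8 = 16
vl ← min(14, 16) = 14
[0] sub(0x0e,0x8f) = 0x7f
[1] sub(0xc9,0x60) = 0x69
[2] sub(0x9c,0xa7) = 0xf5
[3] sub(0x58,0x8e) = 0xca
[4] sub(0x45,0xef) = 0x56
[5] sub(0x14,0x6d) = 0xa7
[6] sub(0xf3,0x15) = 0xde
[7] sub(0x8d,0xcc) = 0xc1
[8] sub(0x1c,0xce) = 0x4e
[9] sub(0xba,0xdf) = 0xdb
[10] sub(0x08,0x7d) = 0x8b
[11] sub(0xdb,0xa5) = 0x36
[12] sub(0xfb,0x2b) = 0xd0
[13] sub(0x49,0x67) = 0xe2
[14] tail/ones = 0xff
[15] tail/ones = 0xff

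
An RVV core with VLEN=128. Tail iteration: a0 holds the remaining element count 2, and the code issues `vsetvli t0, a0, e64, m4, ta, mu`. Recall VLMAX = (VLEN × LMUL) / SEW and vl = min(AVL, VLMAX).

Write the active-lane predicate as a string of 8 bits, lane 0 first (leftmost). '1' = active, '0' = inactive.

lanes per group: 128·4/64 = 8
AVL=2 ≤ VLMAX=8, so vl = 2
bits (lane 0 leftmost): 11000000

predicate = 11000000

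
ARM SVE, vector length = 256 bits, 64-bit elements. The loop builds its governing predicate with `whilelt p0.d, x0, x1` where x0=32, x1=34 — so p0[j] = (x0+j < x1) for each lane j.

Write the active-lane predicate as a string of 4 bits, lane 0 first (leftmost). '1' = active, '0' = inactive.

predicate = 1100

lane count: 256 div 64 = 4
p0[j] = (32+j < 34); true for j=0..1 → 2 lanes set
bits (lane 0 leftmost): 1100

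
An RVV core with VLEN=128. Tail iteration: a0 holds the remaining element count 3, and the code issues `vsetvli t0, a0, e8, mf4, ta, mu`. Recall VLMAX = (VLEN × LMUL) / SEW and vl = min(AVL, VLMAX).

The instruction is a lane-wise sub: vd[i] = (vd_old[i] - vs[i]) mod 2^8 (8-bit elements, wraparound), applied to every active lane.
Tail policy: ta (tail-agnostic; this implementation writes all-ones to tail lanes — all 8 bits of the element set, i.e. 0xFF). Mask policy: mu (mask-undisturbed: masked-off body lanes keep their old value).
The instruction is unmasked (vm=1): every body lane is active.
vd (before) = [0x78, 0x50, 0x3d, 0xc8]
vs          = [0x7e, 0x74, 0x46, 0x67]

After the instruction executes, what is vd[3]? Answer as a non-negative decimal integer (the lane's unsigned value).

lanes per group: 128·1/4/8 = 4
vl ← min(3, 4) = 3
  i=0: sub(0x78,0x7e) → 250
  i=1: sub(0x50,0x74) → 220
  i=2: sub(0x3d,0x46) → 247
  i=3: tail/ones → 255

vd[3] = 255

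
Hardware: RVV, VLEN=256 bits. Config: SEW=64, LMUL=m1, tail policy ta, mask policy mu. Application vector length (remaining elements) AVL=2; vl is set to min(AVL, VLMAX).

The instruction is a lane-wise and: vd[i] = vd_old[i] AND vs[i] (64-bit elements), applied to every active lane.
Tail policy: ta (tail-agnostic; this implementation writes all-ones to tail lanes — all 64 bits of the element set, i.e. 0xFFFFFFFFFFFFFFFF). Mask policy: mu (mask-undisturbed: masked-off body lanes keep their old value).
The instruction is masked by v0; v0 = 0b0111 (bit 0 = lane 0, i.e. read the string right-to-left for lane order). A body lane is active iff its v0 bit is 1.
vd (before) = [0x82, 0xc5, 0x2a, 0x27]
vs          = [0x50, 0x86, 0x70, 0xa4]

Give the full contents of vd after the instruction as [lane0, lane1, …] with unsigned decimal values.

vd = [0, 132, 18446744073709551615, 18446744073709551615]

VLMAX = VLEN×LMUL/SEW = 256×1/64 = 4
vl ← min(2, 4) = 2
  i=0: and(0x82,0x50) → 0
  i=1: and(0xc5,0x86) → 132
  i=2: tail/ones → 18446744073709551615
  i=3: tail/ones → 18446744073709551615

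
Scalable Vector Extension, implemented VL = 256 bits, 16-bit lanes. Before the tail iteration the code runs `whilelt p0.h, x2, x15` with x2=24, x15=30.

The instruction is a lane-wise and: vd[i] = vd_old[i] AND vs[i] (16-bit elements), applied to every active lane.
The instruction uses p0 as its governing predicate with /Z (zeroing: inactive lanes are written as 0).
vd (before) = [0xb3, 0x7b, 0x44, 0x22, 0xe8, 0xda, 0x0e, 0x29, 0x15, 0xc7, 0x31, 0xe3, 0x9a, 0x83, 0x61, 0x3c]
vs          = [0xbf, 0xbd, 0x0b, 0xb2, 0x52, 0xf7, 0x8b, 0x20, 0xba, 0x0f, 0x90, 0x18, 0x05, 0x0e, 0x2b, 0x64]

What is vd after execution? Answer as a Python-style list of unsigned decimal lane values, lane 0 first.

register lanes = 256/16 = 16
p0[j] = (24+j < 30); true for j=0..5 → 6 lanes set
vd[0] and(0xb3,0xbf) -> 0xb3
vd[1] and(0x7b,0xbd) -> 0x39
vd[2] and(0x44,0x0b) -> 0x00
vd[3] and(0x22,0xb2) -> 0x22
vd[4] and(0xe8,0x52) -> 0x40
vd[5] and(0xda,0xf7) -> 0xd2
vd[6] tail/zero -> 0x00
vd[7] tail/zero -> 0x00
vd[8] tail/zero -> 0x00
vd[9] tail/zero -> 0x00
vd[10] tail/zero -> 0x00
vd[11] tail/zero -> 0x00
vd[12] tail/zero -> 0x00
vd[13] tail/zero -> 0x00
vd[14] tail/zero -> 0x00
vd[15] tail/zero -> 0x00

vd = [179, 57, 0, 34, 64, 210, 0, 0, 0, 0, 0, 0, 0, 0, 0, 0]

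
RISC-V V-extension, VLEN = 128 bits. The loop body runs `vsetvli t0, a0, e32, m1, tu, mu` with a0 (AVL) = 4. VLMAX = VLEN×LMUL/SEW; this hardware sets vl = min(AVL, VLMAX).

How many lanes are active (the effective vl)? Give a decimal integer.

vl = 4

VLMAX = VLEN×LMUL/SEW = 128×1/32 = 4
vl = min(AVL, VLMAX) = min(4, 4) = 4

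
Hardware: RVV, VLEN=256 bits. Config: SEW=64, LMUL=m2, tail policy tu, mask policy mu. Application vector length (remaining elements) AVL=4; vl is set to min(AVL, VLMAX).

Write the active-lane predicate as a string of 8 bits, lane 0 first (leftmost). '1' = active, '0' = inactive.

lanes per group: 256·2/64 = 8
vl = min(AVL, VLMAX) = min(4, 8) = 4
bits (lane 0 leftmost): 11110000

predicate = 11110000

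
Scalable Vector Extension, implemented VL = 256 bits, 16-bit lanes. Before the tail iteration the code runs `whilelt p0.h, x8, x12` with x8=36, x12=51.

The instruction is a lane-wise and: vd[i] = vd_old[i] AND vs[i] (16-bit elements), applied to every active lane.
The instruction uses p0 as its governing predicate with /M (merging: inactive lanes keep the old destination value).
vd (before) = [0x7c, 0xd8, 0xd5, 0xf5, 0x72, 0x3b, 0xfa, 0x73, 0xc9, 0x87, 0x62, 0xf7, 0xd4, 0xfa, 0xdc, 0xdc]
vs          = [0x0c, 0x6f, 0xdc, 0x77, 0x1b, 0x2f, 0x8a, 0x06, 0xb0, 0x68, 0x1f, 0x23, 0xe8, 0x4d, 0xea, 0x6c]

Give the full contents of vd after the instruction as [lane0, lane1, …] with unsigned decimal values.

vd = [12, 72, 212, 117, 18, 43, 138, 2, 128, 0, 2, 35, 192, 72, 200, 220]

register lanes = 256/16 = 16
whilelt: lane j active iff 36+j < 51 → j < 15 → 15 active
  i=0: and(0x7c,0x0c) → 12
  i=1: and(0xd8,0x6f) → 72
  i=2: and(0xd5,0xdc) → 212
  i=3: and(0xf5,0x77) → 117
  i=4: and(0x72,0x1b) → 18
  i=5: and(0x3b,0x2f) → 43
  i=6: and(0xfa,0x8a) → 138
  i=7: and(0x73,0x06) → 2
  i=8: and(0xc9,0xb0) → 128
  i=9: and(0x87,0x68) → 0
  i=10: and(0x62,0x1f) → 2
  i=11: and(0xf7,0x23) → 35
  i=12: and(0xd4,0xe8) → 192
  i=13: and(0xfa,0x4d) → 72
  i=14: and(0xdc,0xea) → 200
  i=15: tail/keep → 220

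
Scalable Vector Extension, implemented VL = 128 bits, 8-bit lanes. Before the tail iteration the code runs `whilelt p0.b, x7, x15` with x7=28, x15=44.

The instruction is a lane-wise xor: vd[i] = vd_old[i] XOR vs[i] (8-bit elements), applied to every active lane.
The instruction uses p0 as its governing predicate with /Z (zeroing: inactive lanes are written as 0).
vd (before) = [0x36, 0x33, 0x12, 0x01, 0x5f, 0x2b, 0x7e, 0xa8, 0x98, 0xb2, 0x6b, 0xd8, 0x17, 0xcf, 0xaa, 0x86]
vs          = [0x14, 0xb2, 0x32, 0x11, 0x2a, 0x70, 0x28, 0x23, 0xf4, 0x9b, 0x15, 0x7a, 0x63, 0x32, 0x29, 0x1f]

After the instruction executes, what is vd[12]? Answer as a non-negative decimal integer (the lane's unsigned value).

vd[12] = 116

register lanes = 128/8 = 16
p0[j] = (28+j < 44); true for j=0..15 → 16 lanes set
  i=0: xor(0x36,0x14) → 34
  i=1: xor(0x33,0xb2) → 129
  i=2: xor(0x12,0x32) → 32
  i=3: xor(0x01,0x11) → 16
  i=4: xor(0x5f,0x2a) → 117
  i=5: xor(0x2b,0x70) → 91
  i=6: xor(0x7e,0x28) → 86
  i=7: xor(0xa8,0x23) → 139
  i=8: xor(0x98,0xf4) → 108
  i=9: xor(0xb2,0x9b) → 41
  i=10: xor(0x6b,0x15) → 126
  i=11: xor(0xd8,0x7a) → 162
  i=12: xor(0x17,0x63) → 116
  i=13: xor(0xcf,0x32) → 253
  i=14: xor(0xaa,0x29) → 131
  i=15: xor(0x86,0x1f) → 153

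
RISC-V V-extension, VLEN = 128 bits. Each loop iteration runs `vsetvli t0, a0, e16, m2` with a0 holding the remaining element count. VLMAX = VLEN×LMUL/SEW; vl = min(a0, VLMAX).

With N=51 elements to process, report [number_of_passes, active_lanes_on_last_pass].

VLMAX = (128 × 2) / 16 = 16 lanes
iterations = ceil(51/16) = 4; final-pass vl = 3

[iterations, last_vl] = [4, 3]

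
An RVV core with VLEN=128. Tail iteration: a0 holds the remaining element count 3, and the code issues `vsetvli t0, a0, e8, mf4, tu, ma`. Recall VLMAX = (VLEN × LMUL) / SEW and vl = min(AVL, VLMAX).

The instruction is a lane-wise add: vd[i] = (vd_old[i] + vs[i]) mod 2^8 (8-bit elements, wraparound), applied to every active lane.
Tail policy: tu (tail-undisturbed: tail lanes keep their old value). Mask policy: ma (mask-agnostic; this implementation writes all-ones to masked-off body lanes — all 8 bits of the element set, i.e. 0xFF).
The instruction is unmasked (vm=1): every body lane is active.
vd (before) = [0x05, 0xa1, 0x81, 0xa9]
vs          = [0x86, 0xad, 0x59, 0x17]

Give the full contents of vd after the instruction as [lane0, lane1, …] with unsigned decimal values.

vd = [139, 78, 218, 169]

lanes per group: 128·1/4/8 = 4
vl ← min(3, 4) = 3
[0] add(0x05,0x86) = 0x8b
[1] add(0xa1,0xad) = 0x4e
[2] add(0x81,0x59) = 0xda
[3] tail/keep = 0xa9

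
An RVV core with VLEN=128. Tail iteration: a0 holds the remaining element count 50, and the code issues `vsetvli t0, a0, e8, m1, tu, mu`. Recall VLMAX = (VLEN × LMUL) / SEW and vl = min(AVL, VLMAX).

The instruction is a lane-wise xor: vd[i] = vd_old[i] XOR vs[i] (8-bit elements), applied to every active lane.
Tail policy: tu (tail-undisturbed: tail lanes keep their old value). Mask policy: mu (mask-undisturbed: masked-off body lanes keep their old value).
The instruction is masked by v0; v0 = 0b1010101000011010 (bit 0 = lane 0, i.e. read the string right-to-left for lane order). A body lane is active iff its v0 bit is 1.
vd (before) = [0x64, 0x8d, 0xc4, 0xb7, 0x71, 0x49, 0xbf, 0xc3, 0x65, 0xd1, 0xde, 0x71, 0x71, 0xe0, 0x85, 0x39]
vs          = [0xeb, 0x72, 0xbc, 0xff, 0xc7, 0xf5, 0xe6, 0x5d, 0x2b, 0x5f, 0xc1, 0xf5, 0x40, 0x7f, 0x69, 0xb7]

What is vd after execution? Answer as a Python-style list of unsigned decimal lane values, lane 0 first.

lanes per group: 128·1/8 = 16
vl ← min(50, 16) = 16
  i=0: mask-off/keep → 100
  i=1: xor(0x8d,0x72) → 255
  i=2: mask-off/keep → 196
  i=3: xor(0xb7,0xff) → 72
  i=4: xor(0x71,0xc7) → 182
  i=5: mask-off/keep → 73
  i=6: mask-off/keep → 191
  i=7: mask-off/keep → 195
  i=8: mask-off/keep → 101
  i=9: xor(0xd1,0x5f) → 142
  i=10: mask-off/keep → 222
  i=11: xor(0x71,0xf5) → 132
  i=12: mask-off/keep → 113
  i=13: xor(0xe0,0x7f) → 159
  i=14: mask-off/keep → 133
  i=15: xor(0x39,0xb7) → 142

vd = [100, 255, 196, 72, 182, 73, 191, 195, 101, 142, 222, 132, 113, 159, 133, 142]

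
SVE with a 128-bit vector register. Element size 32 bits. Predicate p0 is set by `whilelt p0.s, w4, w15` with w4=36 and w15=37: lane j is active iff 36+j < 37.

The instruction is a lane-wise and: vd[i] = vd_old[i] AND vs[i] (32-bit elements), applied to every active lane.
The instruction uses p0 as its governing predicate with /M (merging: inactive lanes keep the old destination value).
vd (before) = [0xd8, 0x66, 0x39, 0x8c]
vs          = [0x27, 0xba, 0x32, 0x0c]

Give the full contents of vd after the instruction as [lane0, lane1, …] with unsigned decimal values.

vd = [0, 102, 57, 140]

lane count: 128 div 32 = 4
whilelt: lane j active iff 36+j < 37 → j < 1 → 1 active
vd[0] and(0xd8,0x27) -> 0x00
vd[1] tail/keep -> 0x66
vd[2] tail/keep -> 0x39
vd[3] tail/keep -> 0x8c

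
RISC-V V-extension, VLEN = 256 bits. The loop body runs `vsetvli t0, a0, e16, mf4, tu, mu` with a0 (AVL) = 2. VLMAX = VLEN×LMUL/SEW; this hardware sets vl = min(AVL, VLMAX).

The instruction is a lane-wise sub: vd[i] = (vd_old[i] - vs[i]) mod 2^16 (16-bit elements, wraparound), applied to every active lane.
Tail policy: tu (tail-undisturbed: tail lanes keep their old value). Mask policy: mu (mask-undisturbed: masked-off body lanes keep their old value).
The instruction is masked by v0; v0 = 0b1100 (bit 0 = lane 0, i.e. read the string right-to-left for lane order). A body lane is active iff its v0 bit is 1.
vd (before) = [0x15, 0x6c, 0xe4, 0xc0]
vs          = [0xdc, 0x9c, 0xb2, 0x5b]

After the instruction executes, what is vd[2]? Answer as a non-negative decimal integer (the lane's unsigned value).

VLMAX = (256 × 1/4) / 16 = 4 lanes
vl ← min(2, 4) = 2
  i=0: mask-off/keep → 21
  i=1: mask-off/keep → 108
  i=2: tail/keep → 228
  i=3: tail/keep → 192

vd[2] = 228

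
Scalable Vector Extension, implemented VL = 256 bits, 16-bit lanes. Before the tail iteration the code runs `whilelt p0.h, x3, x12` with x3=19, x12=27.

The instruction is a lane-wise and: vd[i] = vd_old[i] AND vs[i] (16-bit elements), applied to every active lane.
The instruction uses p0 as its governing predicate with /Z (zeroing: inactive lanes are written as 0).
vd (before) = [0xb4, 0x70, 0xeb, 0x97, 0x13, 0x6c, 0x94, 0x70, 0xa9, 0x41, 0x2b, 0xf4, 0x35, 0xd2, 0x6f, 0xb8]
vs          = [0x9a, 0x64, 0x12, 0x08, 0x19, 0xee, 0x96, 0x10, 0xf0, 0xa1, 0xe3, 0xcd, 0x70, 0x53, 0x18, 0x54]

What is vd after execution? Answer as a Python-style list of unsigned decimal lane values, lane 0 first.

vd = [144, 96, 2, 0, 17, 108, 148, 16, 0, 0, 0, 0, 0, 0, 0, 0]

register lanes = 256/16 = 16
active while 19+j < 27, i.e. j ∈ [0,8) capped at 16 ⇒ 8
vd[0] and(0xb4,0x9a) -> 0x90
vd[1] and(0x70,0x64) -> 0x60
vd[2] and(0xeb,0x12) -> 0x02
vd[3] and(0x97,0x08) -> 0x00
vd[4] and(0x13,0x19) -> 0x11
vd[5] and(0x6c,0xee) -> 0x6c
vd[6] and(0x94,0x96) -> 0x94
vd[7] and(0x70,0x10) -> 0x10
vd[8] tail/zero -> 0x00
vd[9] tail/zero -> 0x00
vd[10] tail/zero -> 0x00
vd[11] tail/zero -> 0x00
vd[12] tail/zero -> 0x00
vd[13] tail/zero -> 0x00
vd[14] tail/zero -> 0x00
vd[15] tail/zero -> 0x00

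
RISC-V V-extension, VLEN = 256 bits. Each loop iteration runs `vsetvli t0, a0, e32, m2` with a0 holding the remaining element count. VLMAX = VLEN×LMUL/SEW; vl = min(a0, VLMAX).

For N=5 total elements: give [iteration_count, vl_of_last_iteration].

lanes per group: 256·2/32 = 16
5 elements at 16/iter → 1 passes, remainder 5 on the last

[iterations, last_vl] = [1, 5]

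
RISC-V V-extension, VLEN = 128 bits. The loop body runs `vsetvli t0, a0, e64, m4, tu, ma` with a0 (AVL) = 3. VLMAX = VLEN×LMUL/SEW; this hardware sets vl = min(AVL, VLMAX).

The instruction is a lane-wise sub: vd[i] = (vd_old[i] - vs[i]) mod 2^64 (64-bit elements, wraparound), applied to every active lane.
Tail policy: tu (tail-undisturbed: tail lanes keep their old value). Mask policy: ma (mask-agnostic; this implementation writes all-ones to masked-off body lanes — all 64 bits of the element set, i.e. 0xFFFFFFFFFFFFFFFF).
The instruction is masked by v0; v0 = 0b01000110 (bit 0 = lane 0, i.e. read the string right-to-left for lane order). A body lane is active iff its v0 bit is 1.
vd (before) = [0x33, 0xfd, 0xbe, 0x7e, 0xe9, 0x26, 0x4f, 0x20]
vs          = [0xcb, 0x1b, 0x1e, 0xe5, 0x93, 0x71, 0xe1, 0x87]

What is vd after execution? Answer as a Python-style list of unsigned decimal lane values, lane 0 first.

vd = [18446744073709551615, 226, 160, 126, 233, 38, 79, 32]

VLMAX = VLEN×LMUL/SEW = 128×4/64 = 8
vl = min(AVL, VLMAX) = min(3, 8) = 3
lane  0: mask-off/ones ⇒ 0xffffffffffffffff
lane  1: sub(0xfd,0x1b) ⇒ 0xe2
lane  2: sub(0xbe,0x1e) ⇒ 0xa0
lane  3: tail/keep ⇒ 0x7e
lane  4: tail/keep ⇒ 0xe9
lane  5: tail/keep ⇒ 0x26
lane  6: tail/keep ⇒ 0x4f
lane  7: tail/keep ⇒ 0x20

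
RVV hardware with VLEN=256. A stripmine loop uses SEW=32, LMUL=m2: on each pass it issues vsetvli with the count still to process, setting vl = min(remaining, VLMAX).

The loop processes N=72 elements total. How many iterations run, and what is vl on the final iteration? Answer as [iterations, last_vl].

[iterations, last_vl] = [5, 8]

lanes per group: 256·2/32 = 16
N=72: ⌈72/16⌉ = 5 iters; last vl = 72 − 4×16 = 8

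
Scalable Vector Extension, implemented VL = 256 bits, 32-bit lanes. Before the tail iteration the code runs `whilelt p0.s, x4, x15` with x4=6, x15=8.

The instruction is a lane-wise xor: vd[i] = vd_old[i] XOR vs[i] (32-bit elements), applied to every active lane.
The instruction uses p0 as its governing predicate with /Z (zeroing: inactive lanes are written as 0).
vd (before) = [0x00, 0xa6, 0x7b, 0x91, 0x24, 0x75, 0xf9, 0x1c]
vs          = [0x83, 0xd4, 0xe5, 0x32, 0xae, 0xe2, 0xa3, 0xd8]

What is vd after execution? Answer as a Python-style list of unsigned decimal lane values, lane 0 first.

register lanes = 256/32 = 8
active while 6+j < 8, i.e. j ∈ [0,2) capped at 8 ⇒ 2
lane  0: xor(0x00,0x83) ⇒ 0x83
lane  1: xor(0xa6,0xd4) ⇒ 0x72
lane  2: tail/zero ⇒ 0x00
lane  3: tail/zero ⇒ 0x00
lane  4: tail/zero ⇒ 0x00
lane  5: tail/zero ⇒ 0x00
lane  6: tail/zero ⇒ 0x00
lane  7: tail/zero ⇒ 0x00

vd = [131, 114, 0, 0, 0, 0, 0, 0]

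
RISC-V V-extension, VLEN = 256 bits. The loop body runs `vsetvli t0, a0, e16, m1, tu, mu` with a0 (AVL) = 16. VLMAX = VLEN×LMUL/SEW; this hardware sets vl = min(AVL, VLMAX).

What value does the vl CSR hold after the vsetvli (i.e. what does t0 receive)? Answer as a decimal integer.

vl = 16

VLMAX = (256 × 1) / 16 = 16 lanes
vl = min(AVL, VLMAX) = min(16, 16) = 16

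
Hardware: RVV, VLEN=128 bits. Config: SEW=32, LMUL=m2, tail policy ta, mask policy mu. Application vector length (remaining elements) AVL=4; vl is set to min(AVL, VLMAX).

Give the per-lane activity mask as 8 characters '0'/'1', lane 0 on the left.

predicate = 11110000

VLMAX = VLEN×LMUL/SEW = 128×2/32 = 8
vl = min(AVL, VLMAX) = min(4, 8) = 4
bits (lane 0 leftmost): 11110000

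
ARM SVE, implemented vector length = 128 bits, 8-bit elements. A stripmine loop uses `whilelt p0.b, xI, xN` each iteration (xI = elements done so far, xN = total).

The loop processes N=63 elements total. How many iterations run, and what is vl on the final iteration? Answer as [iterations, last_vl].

lane count: 128 div 8 = 16
iterations = ceil(63/16) = 4; final-pass vl = 15

[iterations, last_vl] = [4, 15]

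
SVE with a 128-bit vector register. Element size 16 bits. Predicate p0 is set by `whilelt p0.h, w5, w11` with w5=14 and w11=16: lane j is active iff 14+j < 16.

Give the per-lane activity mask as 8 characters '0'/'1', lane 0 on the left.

predicate = 11000000

lane count: 128 div 16 = 8
p0[j] = (14+j < 16); true for j=0..1 → 2 lanes set
bits (lane 0 leftmost): 11000000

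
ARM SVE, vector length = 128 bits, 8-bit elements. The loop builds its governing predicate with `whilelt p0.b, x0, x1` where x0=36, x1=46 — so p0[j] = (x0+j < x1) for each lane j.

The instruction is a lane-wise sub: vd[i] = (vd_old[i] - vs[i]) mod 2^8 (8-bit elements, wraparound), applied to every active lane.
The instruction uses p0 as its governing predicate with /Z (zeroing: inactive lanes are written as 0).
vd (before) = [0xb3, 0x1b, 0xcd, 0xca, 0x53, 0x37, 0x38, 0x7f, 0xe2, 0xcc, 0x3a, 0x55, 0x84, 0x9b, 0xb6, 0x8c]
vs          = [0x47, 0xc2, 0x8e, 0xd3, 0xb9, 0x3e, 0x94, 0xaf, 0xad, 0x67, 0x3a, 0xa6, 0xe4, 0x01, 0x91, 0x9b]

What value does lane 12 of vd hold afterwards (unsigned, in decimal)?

vd[12] = 0

128-bit reg / 8-bit elem → 16 lanes
p0[j] = (36+j < 46); true for j=0..9 → 10 lanes set
  i=0: sub(0xb3,0x47) → 108
  i=1: sub(0x1b,0xc2) → 89
  i=2: sub(0xcd,0x8e) → 63
  i=3: sub(0xca,0xd3) → 247
  i=4: sub(0x53,0xb9) → 154
  i=5: sub(0x37,0x3e) → 249
  i=6: sub(0x38,0x94) → 164
  i=7: sub(0x7f,0xaf) → 208
  i=8: sub(0xe2,0xad) → 53
  i=9: sub(0xcc,0x67) → 101
  i=10: tail/zero → 0
  i=11: tail/zero → 0
  i=12: tail/zero → 0
  i=13: tail/zero → 0
  i=14: tail/zero → 0
  i=15: tail/zero → 0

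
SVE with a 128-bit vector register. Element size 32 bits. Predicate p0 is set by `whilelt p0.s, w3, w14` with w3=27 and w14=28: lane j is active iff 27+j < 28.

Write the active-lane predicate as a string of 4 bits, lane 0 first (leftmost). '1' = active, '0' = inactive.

predicate = 1000

128-bit reg / 32-bit elem → 4 lanes
active while 27+j < 28, i.e. j ∈ [0,1) capped at 4 ⇒ 1
bits (lane 0 leftmost): 1000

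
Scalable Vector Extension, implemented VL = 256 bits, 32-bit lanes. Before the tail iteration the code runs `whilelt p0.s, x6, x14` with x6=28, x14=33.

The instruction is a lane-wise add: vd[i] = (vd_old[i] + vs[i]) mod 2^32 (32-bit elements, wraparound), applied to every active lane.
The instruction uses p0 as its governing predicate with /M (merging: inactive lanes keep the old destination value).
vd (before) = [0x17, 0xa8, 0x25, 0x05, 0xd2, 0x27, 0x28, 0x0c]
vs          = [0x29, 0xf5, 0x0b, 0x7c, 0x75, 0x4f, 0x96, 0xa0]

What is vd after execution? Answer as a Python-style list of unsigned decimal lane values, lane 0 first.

register lanes = 256/32 = 8
active while 28+j < 33, i.e. j ∈ [0,5) capped at 8 ⇒ 5
lane  0: add(0x17,0x29) ⇒ 0x40
lane  1: add(0xa8,0xf5) ⇒ 0x19d
lane  2: add(0x25,0x0b) ⇒ 0x30
lane  3: add(0x05,0x7c) ⇒ 0x81
lane  4: add(0xd2,0x75) ⇒ 0x147
lane  5: tail/keep ⇒ 0x27
lane  6: tail/keep ⇒ 0x28
lane  7: tail/keep ⇒ 0x0c

vd = [64, 413, 48, 129, 327, 39, 40, 12]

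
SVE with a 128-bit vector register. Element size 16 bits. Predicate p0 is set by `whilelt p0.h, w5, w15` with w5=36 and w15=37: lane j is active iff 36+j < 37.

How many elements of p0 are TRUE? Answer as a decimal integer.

vl = 1

128-bit reg / 16-bit elem → 8 lanes
whilelt: lane j active iff 36+j < 37 → j < 1 → 1 active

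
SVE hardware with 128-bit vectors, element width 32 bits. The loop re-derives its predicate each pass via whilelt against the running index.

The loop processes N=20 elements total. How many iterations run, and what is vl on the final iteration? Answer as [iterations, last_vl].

lane count: 128 div 32 = 4
N=20: ⌈20/4⌉ = 5 iters; last vl = 20 − 4×4 = 4

[iterations, last_vl] = [5, 4]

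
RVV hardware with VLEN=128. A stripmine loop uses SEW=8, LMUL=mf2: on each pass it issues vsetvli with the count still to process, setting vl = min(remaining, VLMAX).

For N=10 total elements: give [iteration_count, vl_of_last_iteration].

[iterations, last_vl] = [2, 2]

lanes per group: 128·1/2/8 = 8
N=10: ⌈10/8⌉ = 2 iters; last vl = 10 − 1×8 = 2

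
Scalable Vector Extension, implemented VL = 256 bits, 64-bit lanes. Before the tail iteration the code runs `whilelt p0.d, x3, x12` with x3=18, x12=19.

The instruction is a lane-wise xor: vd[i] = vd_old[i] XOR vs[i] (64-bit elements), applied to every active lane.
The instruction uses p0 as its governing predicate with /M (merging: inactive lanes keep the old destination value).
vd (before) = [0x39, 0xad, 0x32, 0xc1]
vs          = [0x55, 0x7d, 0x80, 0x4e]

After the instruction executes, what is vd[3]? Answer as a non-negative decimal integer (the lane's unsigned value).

vd[3] = 193

register lanes = 256/64 = 4
active while 18+j < 19, i.e. j ∈ [0,1) capped at 4 ⇒ 1
  i=0: xor(0x39,0x55) → 108
  i=1: tail/keep → 173
  i=2: tail/keep → 50
  i=3: tail/keep → 193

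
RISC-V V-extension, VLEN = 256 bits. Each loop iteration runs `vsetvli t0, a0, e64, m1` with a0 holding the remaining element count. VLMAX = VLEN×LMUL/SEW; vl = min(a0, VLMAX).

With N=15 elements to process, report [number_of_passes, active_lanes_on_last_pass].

VLMAX = VLEN×LMUL/SEW = 256×1/64 = 4
15 elements at 4/iter → 4 passes, remainder 3 on the last

[iterations, last_vl] = [4, 3]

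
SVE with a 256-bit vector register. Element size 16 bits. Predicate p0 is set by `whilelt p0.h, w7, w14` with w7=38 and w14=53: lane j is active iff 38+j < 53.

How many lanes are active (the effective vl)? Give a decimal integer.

vl = 15

lane count: 256 div 16 = 16
whilelt: lane j active iff 38+j < 53 → j < 15 → 15 active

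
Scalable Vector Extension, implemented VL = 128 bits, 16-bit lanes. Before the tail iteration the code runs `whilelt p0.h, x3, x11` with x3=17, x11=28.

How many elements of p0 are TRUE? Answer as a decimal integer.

vl = 8

register lanes = 128/16 = 8
active while 17+j < 28, i.e. j ∈ [0,11) capped at 8 ⇒ 8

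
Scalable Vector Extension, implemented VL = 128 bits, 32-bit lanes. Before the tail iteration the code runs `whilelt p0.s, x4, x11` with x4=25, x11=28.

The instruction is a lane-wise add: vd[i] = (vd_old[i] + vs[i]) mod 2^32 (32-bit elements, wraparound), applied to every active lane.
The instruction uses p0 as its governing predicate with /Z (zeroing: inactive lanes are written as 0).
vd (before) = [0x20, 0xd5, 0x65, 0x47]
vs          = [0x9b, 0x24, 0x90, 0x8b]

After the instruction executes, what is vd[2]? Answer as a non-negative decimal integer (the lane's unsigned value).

128-bit reg / 32-bit elem → 4 lanes
whilelt: lane j active iff 25+j < 28 → j < 3 → 3 active
[0] add(0x20,0x9b) = 0xbb
[1] add(0xd5,0x24) = 0xf9
[2] add(0x65,0x90) = 0xf5
[3] tail/zero = 0x00

vd[2] = 245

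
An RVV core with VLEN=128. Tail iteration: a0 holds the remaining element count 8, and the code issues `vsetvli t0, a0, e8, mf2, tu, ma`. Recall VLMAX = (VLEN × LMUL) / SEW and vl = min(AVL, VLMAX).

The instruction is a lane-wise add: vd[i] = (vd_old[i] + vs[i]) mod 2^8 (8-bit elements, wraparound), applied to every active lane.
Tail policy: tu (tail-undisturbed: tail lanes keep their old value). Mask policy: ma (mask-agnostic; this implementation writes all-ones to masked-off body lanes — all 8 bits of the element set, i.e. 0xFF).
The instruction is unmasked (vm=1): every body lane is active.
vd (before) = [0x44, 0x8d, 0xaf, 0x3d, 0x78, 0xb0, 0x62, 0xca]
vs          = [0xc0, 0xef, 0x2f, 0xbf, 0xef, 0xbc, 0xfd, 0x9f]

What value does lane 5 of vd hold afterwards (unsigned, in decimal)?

vd[5] = 108

lanes per group: 128·1/2/8 = 8
vl = min(AVL, VLMAX) = min(8, 8) = 8
vd[0] add(0x44,0xc0) -> 0x04
vd[1] add(0x8d,0xef) -> 0x7c
vd[2] add(0xaf,0x2f) -> 0xde
vd[3] add(0x3d,0xbf) -> 0xfc
vd[4] add(0x78,0xef) -> 0x67
vd[5] add(0xb0,0xbc) -> 0x6c
vd[6] add(0x62,0xfd) -> 0x5f
vd[7] add(0xca,0x9f) -> 0x69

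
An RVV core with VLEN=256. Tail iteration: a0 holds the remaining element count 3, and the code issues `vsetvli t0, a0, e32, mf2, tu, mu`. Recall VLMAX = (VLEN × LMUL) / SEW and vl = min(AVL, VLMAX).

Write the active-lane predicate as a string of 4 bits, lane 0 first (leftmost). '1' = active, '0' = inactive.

VLMAX = (256 × 1/2) / 32 = 4 lanes
vl = min(AVL, VLMAX) = min(3, 4) = 3
bits (lane 0 leftmost): 1110

predicate = 1110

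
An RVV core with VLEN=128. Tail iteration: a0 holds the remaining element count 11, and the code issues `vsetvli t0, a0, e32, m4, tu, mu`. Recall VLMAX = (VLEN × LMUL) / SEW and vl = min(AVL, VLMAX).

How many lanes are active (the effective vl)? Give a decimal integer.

vl = 11

VLMAX = (128 × 4) / 32 = 16 lanes
AVL=11 ≤ VLMAX=16, so vl = 11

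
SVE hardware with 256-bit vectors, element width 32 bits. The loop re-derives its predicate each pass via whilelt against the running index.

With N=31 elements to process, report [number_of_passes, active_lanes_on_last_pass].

[iterations, last_vl] = [4, 7]

lane count: 256 div 32 = 8
31 elements at 8/iter → 4 passes, remainder 7 on the last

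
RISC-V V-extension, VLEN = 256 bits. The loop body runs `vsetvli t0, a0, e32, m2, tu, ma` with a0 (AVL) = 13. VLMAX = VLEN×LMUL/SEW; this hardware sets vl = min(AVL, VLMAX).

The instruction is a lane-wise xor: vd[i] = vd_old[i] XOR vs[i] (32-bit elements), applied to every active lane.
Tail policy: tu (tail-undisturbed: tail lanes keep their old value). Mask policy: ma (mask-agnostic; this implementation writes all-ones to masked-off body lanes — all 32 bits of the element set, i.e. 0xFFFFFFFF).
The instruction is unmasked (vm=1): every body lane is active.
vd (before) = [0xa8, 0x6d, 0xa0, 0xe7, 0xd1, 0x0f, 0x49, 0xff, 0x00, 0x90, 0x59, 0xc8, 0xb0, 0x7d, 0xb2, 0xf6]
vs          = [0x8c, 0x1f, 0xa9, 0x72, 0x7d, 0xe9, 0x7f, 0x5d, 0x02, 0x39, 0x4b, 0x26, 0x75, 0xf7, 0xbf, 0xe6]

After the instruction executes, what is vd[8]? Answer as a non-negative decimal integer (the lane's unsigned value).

vd[8] = 2

VLMAX = VLEN×LMUL/SEW = 256×2/32 = 16
AVL=13 ≤ VLMAX=16, so vl = 13
[0] xor(0xa8,0x8c) = 0x24
[1] xor(0x6d,0x1f) = 0x72
[2] xor(0xa0,0xa9) = 0x09
[3] xor(0xe7,0x72) = 0x95
[4] xor(0xd1,0x7d) = 0xac
[5] xor(0x0f,0xe9) = 0xe6
[6] xor(0x49,0x7f) = 0x36
[7] xor(0xff,0x5d) = 0xa2
[8] xor(0x00,0x02) = 0x02
[9] xor(0x90,0x39) = 0xa9
[10] xor(0x59,0x4b) = 0x12
[11] xor(0xc8,0x26) = 0xee
[12] xor(0xb0,0x75) = 0xc5
[13] tail/keep = 0x7d
[14] tail/keep = 0xb2
[15] tail/keep = 0xf6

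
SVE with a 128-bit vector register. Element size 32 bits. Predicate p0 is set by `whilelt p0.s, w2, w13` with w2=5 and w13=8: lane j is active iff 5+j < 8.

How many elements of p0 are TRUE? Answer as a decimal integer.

register lanes = 128/32 = 4
whilelt: lane j active iff 5+j < 8 → j < 3 → 3 active

vl = 3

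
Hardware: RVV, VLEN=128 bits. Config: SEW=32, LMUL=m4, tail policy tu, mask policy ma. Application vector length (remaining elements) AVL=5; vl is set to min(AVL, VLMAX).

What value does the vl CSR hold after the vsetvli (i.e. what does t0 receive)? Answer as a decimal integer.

vl = 5

VLMAX = VLEN×LMUL/SEW = 128×4/32 = 16
vl ← min(5, 16) = 5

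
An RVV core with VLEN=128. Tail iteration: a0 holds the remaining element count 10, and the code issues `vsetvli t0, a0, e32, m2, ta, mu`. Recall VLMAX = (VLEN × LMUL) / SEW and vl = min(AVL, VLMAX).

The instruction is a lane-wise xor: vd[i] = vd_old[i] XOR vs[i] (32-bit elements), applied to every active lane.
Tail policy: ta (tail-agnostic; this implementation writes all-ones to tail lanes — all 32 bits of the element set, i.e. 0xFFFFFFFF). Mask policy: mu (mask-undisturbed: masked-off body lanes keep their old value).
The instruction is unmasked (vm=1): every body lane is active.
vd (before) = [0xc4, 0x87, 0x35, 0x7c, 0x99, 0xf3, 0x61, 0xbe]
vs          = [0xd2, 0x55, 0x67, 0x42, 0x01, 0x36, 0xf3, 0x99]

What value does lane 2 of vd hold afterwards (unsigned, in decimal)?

vd[2] = 82

VLMAX = (128 × 2) / 32 = 8 lanes
vl = min(AVL, VLMAX) = min(10, 8) = 8
lane  0: xor(0xc4,0xd2) ⇒ 0x16
lane  1: xor(0x87,0x55) ⇒ 0xd2
lane  2: xor(0x35,0x67) ⇒ 0x52
lane  3: xor(0x7c,0x42) ⇒ 0x3e
lane  4: xor(0x99,0x01) ⇒ 0x98
lane  5: xor(0xf3,0x36) ⇒ 0xc5
lane  6: xor(0x61,0xf3) ⇒ 0x92
lane  7: xor(0xbe,0x99) ⇒ 0x27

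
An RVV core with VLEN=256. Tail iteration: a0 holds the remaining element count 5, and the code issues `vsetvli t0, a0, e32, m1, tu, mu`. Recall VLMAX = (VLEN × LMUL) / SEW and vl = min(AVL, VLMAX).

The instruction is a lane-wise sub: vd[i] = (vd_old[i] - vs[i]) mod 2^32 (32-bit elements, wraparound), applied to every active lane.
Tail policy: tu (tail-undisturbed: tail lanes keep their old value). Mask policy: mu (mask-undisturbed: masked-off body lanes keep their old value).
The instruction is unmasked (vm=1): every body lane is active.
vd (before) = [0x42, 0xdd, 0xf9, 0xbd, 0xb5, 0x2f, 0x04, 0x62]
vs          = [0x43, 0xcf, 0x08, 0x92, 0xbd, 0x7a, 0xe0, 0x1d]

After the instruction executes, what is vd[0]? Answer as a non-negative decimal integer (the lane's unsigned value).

VLMAX = (256 × 1) / 32 = 8 lanes
vl = min(AVL, VLMAX) = min(5, 8) = 5
vd[0] sub(0x42,0x43) -> 0xffffffff
vd[1] sub(0xdd,0xcf) -> 0x0e
vd[2] sub(0xf9,0x08) -> 0xf1
vd[3] sub(0xbd,0x92) -> 0x2b
vd[4] sub(0xb5,0xbd) -> 0xfffffff8
vd[5] tail/keep -> 0x2f
vd[6] tail/keep -> 0x04
vd[7] tail/keep -> 0x62

vd[0] = 4294967295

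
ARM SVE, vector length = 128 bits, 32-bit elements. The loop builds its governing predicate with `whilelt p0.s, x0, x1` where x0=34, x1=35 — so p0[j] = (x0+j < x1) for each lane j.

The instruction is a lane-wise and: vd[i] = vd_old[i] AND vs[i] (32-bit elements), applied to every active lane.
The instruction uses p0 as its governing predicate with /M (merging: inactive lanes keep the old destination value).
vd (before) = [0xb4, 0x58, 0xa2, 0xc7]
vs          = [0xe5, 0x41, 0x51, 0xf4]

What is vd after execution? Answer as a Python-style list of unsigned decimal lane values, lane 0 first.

vd = [164, 88, 162, 199]

lane count: 128 div 32 = 4
whilelt: lane j active iff 34+j < 35 → j < 1 → 1 active
lane  0: and(0xb4,0xe5) ⇒ 0xa4
lane  1: tail/keep ⇒ 0x58
lane  2: tail/keep ⇒ 0xa2
lane  3: tail/keep ⇒ 0xc7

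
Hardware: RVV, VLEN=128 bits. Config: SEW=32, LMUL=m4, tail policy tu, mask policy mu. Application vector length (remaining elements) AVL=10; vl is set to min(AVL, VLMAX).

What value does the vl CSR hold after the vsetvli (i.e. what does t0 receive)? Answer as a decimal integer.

vl = 10

VLMAX = VLEN×LMUL/SEW = 128×4/32 = 16
vl = min(AVL, VLMAX) = min(10, 16) = 10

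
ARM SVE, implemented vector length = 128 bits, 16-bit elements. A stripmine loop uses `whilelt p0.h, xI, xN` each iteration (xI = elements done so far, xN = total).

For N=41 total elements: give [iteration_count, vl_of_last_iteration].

[iterations, last_vl] = [6, 1]

lane count: 128 div 16 = 8
41 elements at 8/iter → 6 passes, remainder 1 on the last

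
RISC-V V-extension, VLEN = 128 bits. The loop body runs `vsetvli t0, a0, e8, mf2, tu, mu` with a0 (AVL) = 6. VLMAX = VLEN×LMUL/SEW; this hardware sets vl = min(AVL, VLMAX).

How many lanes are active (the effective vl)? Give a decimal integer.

vl = 6

VLMAX = VLEN×LMUL/SEW = 128×1/2/8 = 8
AVL=6 ≤ VLMAX=8, so vl = 6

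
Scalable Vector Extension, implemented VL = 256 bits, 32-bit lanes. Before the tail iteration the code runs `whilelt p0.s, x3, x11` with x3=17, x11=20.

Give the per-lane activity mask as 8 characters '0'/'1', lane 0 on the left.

lane count: 256 div 32 = 8
whilelt: lane j active iff 17+j < 20 → j < 3 → 3 active
bits (lane 0 leftmost): 11100000

predicate = 11100000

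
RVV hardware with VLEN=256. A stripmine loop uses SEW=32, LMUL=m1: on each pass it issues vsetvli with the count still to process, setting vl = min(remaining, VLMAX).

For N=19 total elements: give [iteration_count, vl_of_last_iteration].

[iterations, last_vl] = [3, 3]

lanes per group: 256·1/32 = 8
19 elements at 8/iter → 3 passes, remainder 3 on the last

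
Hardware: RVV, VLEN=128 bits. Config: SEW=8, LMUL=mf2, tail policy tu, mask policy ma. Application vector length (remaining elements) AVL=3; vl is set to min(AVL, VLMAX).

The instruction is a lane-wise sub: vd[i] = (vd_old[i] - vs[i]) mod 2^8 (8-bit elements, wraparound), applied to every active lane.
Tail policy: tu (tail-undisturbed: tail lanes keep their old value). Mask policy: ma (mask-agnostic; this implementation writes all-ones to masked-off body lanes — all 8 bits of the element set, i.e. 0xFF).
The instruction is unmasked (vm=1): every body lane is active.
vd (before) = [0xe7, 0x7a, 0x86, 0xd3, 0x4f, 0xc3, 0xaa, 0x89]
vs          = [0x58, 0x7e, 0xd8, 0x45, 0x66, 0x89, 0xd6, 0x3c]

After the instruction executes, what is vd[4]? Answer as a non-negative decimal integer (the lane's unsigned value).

VLMAX = VLEN×LMUL/SEW = 128×1/2/8 = 8
vl = min(AVL, VLMAX) = min(3, 8) = 3
[0] sub(0xe7,0x58) = 0x8f
[1] sub(0x7a,0x7e) = 0xfc
[2] sub(0x86,0xd8) = 0xae
[3] tail/keep = 0xd3
[4] tail/keep = 0x4f
[5] tail/keep = 0xc3
[6] tail/keep = 0xaa
[7] tail/keep = 0x89

vd[4] = 79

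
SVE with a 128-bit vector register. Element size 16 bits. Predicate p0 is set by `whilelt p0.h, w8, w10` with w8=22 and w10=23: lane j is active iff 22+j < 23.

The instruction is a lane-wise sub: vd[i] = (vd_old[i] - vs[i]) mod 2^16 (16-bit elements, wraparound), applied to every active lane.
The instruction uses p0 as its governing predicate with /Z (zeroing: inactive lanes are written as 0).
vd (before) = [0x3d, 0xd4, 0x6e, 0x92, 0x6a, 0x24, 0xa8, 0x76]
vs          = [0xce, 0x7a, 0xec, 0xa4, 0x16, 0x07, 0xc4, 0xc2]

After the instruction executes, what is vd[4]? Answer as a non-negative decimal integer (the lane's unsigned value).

128-bit reg / 16-bit elem → 8 lanes
active while 22+j < 23, i.e. j ∈ [0,1) capped at 8 ⇒ 1
lane  0: sub(0x3d,0xce) ⇒ 0xff6f
lane  1: tail/zero ⇒ 0x00
lane  2: tail/zero ⇒ 0x00
lane  3: tail/zero ⇒ 0x00
lane  4: tail/zero ⇒ 0x00
lane  5: tail/zero ⇒ 0x00
lane  6: tail/zero ⇒ 0x00
lane  7: tail/zero ⇒ 0x00

vd[4] = 0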